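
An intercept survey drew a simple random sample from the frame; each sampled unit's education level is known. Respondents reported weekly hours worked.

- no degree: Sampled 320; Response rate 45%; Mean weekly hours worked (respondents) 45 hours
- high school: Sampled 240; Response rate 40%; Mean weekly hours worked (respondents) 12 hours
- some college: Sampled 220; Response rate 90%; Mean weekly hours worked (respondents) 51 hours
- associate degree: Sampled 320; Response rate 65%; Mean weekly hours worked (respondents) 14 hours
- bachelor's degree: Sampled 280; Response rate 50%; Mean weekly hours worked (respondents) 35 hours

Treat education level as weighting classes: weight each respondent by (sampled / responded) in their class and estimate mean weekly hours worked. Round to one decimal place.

With weight = n_sampled/n_responded per class, the weighted class total is n_sampled:
  no degree: 320 × 45 = 14,400
  high school: 240 × 12 = 2880
  some college: 220 × 51 = 11,220
  associate degree: 320 × 14 = 4480
  bachelor's degree: 280 × 35 = 9800
Adjusted estimate = 42,780 / 1,380 = 31 → 31.0.

31.0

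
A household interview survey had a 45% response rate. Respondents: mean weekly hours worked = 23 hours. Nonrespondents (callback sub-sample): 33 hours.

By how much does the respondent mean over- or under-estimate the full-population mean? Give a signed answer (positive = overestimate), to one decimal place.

Nonresponse fraction = 1 − 0.45 = 0.55.
Bias = (nonresponse fraction) × (respondent mean − nonrespondent mean)
     = 0.55 × (23 − 33) = 0.55 × -10 = -5.5.

-5.5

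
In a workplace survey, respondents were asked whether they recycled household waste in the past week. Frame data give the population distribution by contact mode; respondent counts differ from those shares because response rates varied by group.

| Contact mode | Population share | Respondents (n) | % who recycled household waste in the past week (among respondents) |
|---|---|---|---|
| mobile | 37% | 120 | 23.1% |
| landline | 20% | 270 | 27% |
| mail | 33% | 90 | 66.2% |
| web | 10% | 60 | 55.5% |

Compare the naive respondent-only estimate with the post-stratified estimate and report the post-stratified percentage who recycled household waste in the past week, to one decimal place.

Naive respondent-only estimate (weights = respondent counts):
  (120/540)×23.1 + (270/540)×27 + (90/540)×66.2 + (60/540)×55.5 = 35.8333%
Post-stratifying to population shares instead:
  0.37×23.1 + 0.2×27 + 0.33×66.2 + 0.1×55.5 = 41.343%

41.3%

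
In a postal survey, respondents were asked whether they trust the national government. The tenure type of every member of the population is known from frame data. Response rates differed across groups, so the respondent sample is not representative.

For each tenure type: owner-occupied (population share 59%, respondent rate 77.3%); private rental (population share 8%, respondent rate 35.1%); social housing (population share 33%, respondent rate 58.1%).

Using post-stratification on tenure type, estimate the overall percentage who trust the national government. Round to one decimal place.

Weight each group's respondent value by its population share:
  owner-occupied: 0.59 × 77.3 = 45.607
  private rental: 0.08 × 35.1 = 2.808
  social housing: 0.33 × 58.1 = 19.173
Post-stratified estimate = 67.588 → 67.6%.

67.6%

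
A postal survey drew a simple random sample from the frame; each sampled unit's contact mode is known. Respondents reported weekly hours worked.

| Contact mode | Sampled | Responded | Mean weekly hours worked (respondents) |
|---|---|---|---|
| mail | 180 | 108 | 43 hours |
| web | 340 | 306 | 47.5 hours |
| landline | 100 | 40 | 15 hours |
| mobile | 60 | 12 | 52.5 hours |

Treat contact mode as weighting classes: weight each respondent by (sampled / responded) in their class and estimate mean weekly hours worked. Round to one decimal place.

Response rates by class: mail 108/180 = 60%, web 306/340 = 90%, landline 40/100 = 40%, mobile 12/60 = 20%.
Each respondent's weight = sampled/responded in their class; summing within a class gives n_sampled, so:
  mail: 180 × 43 = 7740
  web: 340 × 47.5 = 16,150
  landline: 100 × 15 = 1500
  mobile: 60 × 52.5 = 3150
Adjusted estimate = 28,540 / 680 = 41.9706 → 42.0.

42.0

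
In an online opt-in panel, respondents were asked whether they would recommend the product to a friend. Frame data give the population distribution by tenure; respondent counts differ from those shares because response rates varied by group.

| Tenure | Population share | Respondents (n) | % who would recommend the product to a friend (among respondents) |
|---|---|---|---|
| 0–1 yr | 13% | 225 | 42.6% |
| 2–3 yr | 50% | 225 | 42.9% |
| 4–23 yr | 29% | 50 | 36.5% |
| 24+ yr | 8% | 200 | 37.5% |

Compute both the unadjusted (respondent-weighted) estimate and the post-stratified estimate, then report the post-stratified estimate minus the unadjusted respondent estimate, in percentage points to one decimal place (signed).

Unadjusted (pooled respondent) estimate weights by respondent counts:
  (225/700)×42.6 + (225/700)×42.9 + (50/700)×36.5 + (200/700)×37.5 = 40.8036%
Post-stratifying to population shares instead:
  0.13×42.6 + 0.5×42.9 + 0.29×36.5 + 0.08×37.5 = 40.573%
Difference = 40.573 − 40.8036 = -0.2306 pp.

-0.2 percentage points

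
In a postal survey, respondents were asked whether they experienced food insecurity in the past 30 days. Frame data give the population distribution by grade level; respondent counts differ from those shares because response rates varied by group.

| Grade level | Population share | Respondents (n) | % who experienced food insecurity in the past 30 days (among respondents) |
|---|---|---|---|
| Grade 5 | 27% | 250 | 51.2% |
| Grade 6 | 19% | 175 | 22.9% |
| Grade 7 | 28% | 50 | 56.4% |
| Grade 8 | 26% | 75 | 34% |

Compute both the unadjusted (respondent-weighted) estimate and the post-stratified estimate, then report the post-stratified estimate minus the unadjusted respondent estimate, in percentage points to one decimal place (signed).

Without adjustment, the pooled respondent share is:
  (250/550)×51.2 + (175/550)×22.9 + (50/550)×56.4 + (75/550)×34 = 40.3227%
Post-stratified estimate weights by population shares:
  0.27×51.2 + 0.19×22.9 + 0.28×56.4 + 0.26×34 = 42.807%
Difference = 42.807 − 40.3227 = 2.4843 pp.

+2.5 percentage points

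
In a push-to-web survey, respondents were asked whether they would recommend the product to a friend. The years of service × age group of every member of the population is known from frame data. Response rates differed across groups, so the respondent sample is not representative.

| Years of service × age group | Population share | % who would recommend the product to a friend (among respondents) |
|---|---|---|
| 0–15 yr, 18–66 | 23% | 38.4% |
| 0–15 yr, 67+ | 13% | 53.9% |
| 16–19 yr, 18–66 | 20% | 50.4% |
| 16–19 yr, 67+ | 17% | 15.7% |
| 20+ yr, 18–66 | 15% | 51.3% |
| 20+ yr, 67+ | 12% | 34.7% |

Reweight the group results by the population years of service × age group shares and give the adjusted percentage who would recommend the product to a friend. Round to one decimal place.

40.4%

Each cell contributes population-share × respondent value:
  0–15 yr, 18–66: 0.23 × 38.4 = 8.832
  0–15 yr, 67+: 0.13 × 53.9 = 7.007
  16–19 yr, 18–66: 0.2 × 50.4 = 10.08
  16–19 yr, 67+: 0.17 × 15.7 = 2.669
  20+ yr, 18–66: 0.15 × 51.3 = 7.695
  20+ yr, 67+: 0.12 × 34.7 = 4.164
Post-stratified estimate = 40.447 → 40.4%.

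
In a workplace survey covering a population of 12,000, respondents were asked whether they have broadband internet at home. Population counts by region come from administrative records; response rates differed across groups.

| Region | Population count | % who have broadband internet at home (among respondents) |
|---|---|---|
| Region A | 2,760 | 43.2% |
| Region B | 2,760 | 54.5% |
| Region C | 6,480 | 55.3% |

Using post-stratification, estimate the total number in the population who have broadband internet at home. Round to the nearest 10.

Estimated count per cell = population count × respondent percentage:
  Region A: 2,760 × 43.2% = 1192.32
  Region B: 2,760 × 54.5% = 1504.2
  Region C: 6,480 × 55.3% = 3583.44
Estimated total = 6279.96 → 6,280.

6,280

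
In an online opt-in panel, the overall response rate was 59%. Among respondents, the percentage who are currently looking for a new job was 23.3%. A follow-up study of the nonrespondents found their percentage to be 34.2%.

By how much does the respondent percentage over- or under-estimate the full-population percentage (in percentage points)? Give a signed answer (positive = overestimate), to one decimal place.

-4.5 percentage points

Nonresponse fraction = 1 − 0.59 = 0.41.
Bias = (nonresponse fraction) × (respondent percentage − nonrespondent percentage)
     = 0.41 × (23.3 − 34.2) = 0.41 × -10.9 = -4.469.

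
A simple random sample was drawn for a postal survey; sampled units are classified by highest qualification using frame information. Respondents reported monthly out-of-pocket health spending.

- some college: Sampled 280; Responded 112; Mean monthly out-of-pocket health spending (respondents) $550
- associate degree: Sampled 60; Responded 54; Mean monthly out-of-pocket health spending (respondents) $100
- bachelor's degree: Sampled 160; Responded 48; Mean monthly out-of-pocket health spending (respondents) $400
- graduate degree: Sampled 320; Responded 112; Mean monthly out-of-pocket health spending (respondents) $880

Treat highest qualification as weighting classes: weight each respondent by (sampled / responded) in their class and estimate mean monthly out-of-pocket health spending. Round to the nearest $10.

Response rates by class: some college 112/280 = 40%, associate degree 54/60 = 90%, bachelor's degree 48/160 = 30%, graduate degree 112/320 = 35%.
Each respondent's weight = sampled/responded in their class; summing within a class gives n_sampled, so:
  some college: 280 × 550 = 154,000
  associate degree: 60 × 100 = 6000
  bachelor's degree: 160 × 400 = 64,000
  graduate degree: 320 × 880 = 281,600
Adjusted estimate = 505,600 / 820 = 616.585 → $620.

$620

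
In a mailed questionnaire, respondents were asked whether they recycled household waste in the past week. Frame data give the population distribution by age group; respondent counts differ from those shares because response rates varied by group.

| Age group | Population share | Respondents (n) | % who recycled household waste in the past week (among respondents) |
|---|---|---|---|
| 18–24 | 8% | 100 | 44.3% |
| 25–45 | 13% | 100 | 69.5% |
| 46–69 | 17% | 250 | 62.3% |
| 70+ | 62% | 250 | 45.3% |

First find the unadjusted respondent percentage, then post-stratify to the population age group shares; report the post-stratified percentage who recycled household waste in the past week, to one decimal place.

Unadjusted (pooled respondent) estimate weights by respondent counts:
  (100/700)×44.3 + (100/700)×69.5 + (250/700)×62.3 + (250/700)×45.3 = 54.6857%
Post-stratified estimate weights by population shares:
  0.08×44.3 + 0.13×69.5 + 0.17×62.3 + 0.62×45.3 = 51.256%

51.3%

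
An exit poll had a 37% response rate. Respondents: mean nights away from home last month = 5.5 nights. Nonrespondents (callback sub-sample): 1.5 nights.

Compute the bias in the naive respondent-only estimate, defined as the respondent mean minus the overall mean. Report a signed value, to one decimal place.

Nonresponse fraction = 1 − 0.37 = 0.63.
Bias = (nonresponse fraction) × (respondent mean − nonrespondent mean)
     = 0.63 × (5.5 − 1.5) = 0.63 × 4 = 2.52.

+2.5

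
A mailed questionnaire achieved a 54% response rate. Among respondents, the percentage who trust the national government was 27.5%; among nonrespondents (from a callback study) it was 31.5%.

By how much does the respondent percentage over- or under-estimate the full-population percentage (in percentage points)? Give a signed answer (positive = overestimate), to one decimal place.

Nonresponse fraction = 1 − 0.54 = 0.46.
Bias = (nonresponse fraction) × (respondent percentage − nonrespondent percentage)
     = 0.46 × (27.5 − 31.5) = 0.46 × -4 = -1.84.

-1.8 percentage points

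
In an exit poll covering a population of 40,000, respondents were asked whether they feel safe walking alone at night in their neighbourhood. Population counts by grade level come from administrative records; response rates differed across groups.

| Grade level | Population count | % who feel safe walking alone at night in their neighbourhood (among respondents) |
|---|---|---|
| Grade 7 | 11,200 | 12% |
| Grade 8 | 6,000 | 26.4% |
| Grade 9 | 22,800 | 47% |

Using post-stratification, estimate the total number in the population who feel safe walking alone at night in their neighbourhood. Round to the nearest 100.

13,600

Apply each group's respondent rate to its population count:
  Grade 7: 11,200 × 12% = 1344
  Grade 8: 6,000 × 26.4% = 1584
  Grade 9: 22,800 × 47% = 10,716
Estimated total = 13,644 → 13,600.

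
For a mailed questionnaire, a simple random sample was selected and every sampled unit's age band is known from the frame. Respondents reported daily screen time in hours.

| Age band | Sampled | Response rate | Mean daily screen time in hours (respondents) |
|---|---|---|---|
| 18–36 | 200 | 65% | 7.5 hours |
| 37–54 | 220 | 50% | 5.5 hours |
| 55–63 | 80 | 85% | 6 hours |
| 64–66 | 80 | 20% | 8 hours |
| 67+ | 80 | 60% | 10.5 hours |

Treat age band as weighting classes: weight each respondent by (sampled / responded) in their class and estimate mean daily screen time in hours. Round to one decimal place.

7.1

Inverse-response-rate weighting restores each class to its sampled count, so class totals weight by n_sampled:
  18–36: 200 × 7.5 = 1500
  37–54: 220 × 5.5 = 1210
  55–63: 80 × 6 = 480
  64–66: 80 × 8 = 640
  67+: 80 × 10.5 = 840
Adjusted estimate = 4670 / 660 = 7.07576 → 7.1.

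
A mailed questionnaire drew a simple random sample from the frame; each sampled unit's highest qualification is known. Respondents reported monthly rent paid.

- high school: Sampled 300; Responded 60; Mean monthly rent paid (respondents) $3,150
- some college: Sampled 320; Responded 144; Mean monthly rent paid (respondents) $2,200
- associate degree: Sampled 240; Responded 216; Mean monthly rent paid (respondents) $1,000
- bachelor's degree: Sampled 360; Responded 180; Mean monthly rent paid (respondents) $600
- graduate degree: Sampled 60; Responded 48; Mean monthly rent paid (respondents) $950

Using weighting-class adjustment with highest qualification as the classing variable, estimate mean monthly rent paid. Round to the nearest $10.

$1,690

Response rates by class: high school 60/300 = 20%, some college 144/320 = 45%, associate degree 216/240 = 90%, bachelor's degree 180/360 = 50%, graduate degree 48/60 = 80%.
With weight = n_sampled/n_responded per class, the weighted class total is n_sampled:
  high school: 300 × 3150 = 945,000
  some college: 320 × 2200 = 704,000
  associate degree: 240 × 1000 = 240,000
  bachelor's degree: 360 × 600 = 216,000
  graduate degree: 60 × 950 = 57,000
Adjusted estimate = 2,162,000 / 1,280 = 1689.06 → $1,690.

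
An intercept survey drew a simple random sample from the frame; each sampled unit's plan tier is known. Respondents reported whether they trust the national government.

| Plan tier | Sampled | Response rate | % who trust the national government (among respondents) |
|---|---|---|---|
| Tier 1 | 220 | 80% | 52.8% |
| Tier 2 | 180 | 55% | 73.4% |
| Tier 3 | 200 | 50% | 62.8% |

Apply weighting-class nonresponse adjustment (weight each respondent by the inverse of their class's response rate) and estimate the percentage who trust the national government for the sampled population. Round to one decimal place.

62.3%

Inverse-response-rate weighting restores each class to its sampled count, so class totals weight by n_sampled:
  Tier 1: 220 × 52.8 = 11,616
  Tier 2: 180 × 73.4 = 13212
  Tier 3: 200 × 62.8 = 12,560
Adjusted estimate = 37,388 / 600 = 62.3133 → 62.3%.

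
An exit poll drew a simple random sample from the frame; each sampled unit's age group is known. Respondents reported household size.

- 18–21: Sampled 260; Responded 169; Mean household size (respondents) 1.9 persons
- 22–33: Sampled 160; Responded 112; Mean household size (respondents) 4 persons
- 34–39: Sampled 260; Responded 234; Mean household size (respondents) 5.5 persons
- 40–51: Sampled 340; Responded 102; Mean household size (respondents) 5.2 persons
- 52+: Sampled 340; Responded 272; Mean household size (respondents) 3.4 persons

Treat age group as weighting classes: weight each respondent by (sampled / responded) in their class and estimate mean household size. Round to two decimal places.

Response rates by class: 18–21 169/260 = 65%, 22–33 112/160 = 70%, 34–39 234/260 = 90%, 40–51 102/340 = 30%, 52+ 272/340 = 80%.
Each respondent's weight = sampled/responded in their class; summing within a class gives n_sampled, so:
  18–21: 260 × 1.9 = 494
  22–33: 160 × 4 = 640
  34–39: 260 × 5.5 = 1430
  40–51: 340 × 5.2 = 1768
  52+: 340 × 3.4 = 1156
Adjusted estimate = 5488 / 1,360 = 4.03529 → 4.04.

4.04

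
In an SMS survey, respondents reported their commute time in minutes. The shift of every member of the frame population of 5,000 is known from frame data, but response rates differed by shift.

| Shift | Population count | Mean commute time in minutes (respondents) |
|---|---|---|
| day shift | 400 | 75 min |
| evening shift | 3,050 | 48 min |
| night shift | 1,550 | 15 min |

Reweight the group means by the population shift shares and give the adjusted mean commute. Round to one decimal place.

39.9

Weight each group's respondent value by its population share:
  day shift: (400/5,000) × 75 = 6
  evening shift: (3,050/5,000) × 48 = 29.28
  night shift: (1,550/5,000) × 15 = 4.65
Post-stratified estimate = 39.93 → 39.9.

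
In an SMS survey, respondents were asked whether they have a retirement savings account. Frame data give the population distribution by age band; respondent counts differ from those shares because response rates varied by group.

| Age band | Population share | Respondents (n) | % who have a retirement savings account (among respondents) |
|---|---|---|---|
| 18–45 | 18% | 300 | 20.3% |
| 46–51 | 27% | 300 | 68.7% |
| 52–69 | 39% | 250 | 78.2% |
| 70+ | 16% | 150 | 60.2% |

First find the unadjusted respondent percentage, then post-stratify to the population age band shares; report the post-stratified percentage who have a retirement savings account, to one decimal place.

62.3%

Unadjusted (pooled respondent) estimate weights by respondent counts:
  (300/1000)×20.3 + (300/1000)×68.7 + (250/1000)×78.2 + (150/1000)×60.2 = 55.28%
Post-stratifying to population shares instead:
  0.18×20.3 + 0.27×68.7 + 0.39×78.2 + 0.16×60.2 = 62.333%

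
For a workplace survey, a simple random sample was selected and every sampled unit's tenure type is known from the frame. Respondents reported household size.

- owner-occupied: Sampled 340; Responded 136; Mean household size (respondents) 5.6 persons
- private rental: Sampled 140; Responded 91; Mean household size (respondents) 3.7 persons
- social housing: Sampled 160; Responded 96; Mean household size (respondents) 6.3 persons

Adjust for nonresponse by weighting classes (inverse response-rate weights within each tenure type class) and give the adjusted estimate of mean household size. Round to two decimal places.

Class response rates: owner-occupied 136/340 = 40%, private rental 91/140 = 65%, social housing 96/160 = 60%.
Inverse-response-rate weighting restores each class to its sampled count, so class totals weight by n_sampled:
  owner-occupied: 340 × 5.6 = 1904
  private rental: 140 × 3.7 = 518
  social housing: 160 × 6.3 = 1008
Adjusted estimate = 3430 / 640 = 5.35938 → 5.36.

5.36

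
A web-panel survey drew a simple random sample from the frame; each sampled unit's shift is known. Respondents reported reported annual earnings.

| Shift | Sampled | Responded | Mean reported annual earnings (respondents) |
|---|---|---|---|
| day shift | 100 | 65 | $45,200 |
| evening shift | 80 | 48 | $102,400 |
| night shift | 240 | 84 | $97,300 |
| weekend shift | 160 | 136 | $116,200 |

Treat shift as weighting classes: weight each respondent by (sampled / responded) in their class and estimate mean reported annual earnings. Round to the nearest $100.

$94,200

Class response rates: day shift 65/100 = 65%, evening shift 48/80 = 60%, night shift 84/240 = 35%, weekend shift 136/160 = 85%.
Inverse-response-rate weighting restores each class to its sampled count, so class totals weight by n_sampled:
  day shift: 100 × 45,200 = 4,520,000
  evening shift: 80 × 102,400 = 8,192,000
  night shift: 240 × 97,300 = 23,352,000
  weekend shift: 160 × 116,200 = 18,592,000
Adjusted estimate = 54,656,000 / 580 = 94234.5 → $94,200.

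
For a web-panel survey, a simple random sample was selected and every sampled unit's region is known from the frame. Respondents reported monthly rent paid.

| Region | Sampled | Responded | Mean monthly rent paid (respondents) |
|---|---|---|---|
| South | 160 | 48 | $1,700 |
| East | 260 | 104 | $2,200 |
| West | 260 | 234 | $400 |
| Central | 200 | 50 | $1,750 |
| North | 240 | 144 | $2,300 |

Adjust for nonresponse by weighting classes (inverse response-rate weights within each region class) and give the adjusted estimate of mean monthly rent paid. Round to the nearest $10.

Response rates by class: South 48/160 = 30%, East 104/260 = 40%, West 234/260 = 90%, Central 50/200 = 25%, North 144/240 = 60%.
Inverse-response-rate weighting restores each class to its sampled count, so class totals weight by n_sampled:
  South: 160 × 1700 = 272,000
  East: 260 × 2200 = 572,000
  West: 260 × 400 = 104,000
  Central: 200 × 1750 = 350,000
  North: 240 × 2300 = 552,000
Adjusted estimate = 1,850,000 / 1,120 = 1651.79 → $1,650.

$1,650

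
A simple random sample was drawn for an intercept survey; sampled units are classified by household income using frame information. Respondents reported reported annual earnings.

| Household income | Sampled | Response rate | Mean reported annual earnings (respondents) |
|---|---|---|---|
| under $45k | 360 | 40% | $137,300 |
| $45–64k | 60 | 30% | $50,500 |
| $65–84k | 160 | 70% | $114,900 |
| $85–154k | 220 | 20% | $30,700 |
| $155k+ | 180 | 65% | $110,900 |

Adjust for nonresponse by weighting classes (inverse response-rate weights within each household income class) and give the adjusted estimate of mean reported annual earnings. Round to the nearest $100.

$99,500

Weighting each respondent by the inverse class response rate inflates each class back to its sampled size, so the class weight is n_sampled:
  under $45k: 360 × 137,300 = 49,428,000
  $45–64k: 60 × 50,500 = 3,030,000
  $65–84k: 160 × 114,900 = 18,384,000
  $85–154k: 220 × 30,700 = 6,754,000
  $155k+: 180 × 110,900 = 19,962,000
Adjusted estimate = 97,558,000 / 980 = 99549 → $99,500.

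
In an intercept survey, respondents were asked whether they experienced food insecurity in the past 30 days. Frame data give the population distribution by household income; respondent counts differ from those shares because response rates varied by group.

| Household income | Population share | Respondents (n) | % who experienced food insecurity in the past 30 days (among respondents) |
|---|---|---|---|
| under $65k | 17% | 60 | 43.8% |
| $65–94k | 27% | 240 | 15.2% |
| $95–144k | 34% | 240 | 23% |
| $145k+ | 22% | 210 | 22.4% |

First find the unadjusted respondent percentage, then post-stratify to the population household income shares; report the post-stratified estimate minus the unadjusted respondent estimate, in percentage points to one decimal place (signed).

+2.3 percentage points

Unadjusted (pooled respondent) estimate weights by respondent counts:
  (60/750)×43.8 + (240/750)×15.2 + (240/750)×23 + (210/750)×22.4 = 22%
Post-stratified estimate weights by population shares:
  0.17×43.8 + 0.27×15.2 + 0.34×23 + 0.22×22.4 = 24.298%
Difference = 24.298 − 22 = 2.298 pp.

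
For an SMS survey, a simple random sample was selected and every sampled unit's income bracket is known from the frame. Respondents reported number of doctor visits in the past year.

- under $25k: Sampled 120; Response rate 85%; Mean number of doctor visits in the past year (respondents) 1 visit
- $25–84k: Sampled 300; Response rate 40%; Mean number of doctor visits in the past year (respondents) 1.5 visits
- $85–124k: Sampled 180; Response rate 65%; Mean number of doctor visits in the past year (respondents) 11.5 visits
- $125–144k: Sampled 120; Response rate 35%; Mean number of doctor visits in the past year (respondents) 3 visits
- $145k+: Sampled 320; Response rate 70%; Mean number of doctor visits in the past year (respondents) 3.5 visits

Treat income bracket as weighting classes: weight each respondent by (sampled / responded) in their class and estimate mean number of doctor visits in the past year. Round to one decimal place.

Weighting each respondent by the inverse class response rate inflates each class back to its sampled size, so the class weight is n_sampled:
  under $25k: 120 × 1 = 120
  $25–84k: 300 × 1.5 = 450
  $85–124k: 180 × 11.5 = 2070
  $125–144k: 120 × 3 = 360
  $145k+: 320 × 3.5 = 1120
Adjusted estimate = 4120 / 1,040 = 3.96154 → 4.0.

4.0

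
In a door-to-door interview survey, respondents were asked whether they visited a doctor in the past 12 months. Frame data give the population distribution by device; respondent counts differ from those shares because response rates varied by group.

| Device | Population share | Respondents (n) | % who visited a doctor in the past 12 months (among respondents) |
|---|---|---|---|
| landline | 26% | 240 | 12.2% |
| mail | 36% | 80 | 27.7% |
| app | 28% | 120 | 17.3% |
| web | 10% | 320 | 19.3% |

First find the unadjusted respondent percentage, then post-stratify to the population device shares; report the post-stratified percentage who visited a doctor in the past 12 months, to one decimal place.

19.9%

Without adjustment, the pooled respondent share is:
  (240/760)×12.2 + (80/760)×27.7 + (120/760)×17.3 + (320/760)×19.3 = 17.6263%
Reweighting by population device shares:
  0.26×12.2 + 0.36×27.7 + 0.28×17.3 + 0.1×19.3 = 19.918%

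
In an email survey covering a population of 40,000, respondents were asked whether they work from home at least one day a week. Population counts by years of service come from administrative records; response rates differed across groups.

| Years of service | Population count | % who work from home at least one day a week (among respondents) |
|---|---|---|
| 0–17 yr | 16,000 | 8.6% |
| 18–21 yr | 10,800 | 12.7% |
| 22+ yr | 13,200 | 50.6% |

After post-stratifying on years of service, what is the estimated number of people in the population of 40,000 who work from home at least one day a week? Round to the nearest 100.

9,400

Estimated count per cell = population count × respondent percentage:
  0–17 yr: 16,000 × 8.6% = 1376
  18–21 yr: 10,800 × 12.7% = 1371.6
  22+ yr: 13,200 × 50.6% = 6679.2
Estimated total = 9426.8 → 9,400.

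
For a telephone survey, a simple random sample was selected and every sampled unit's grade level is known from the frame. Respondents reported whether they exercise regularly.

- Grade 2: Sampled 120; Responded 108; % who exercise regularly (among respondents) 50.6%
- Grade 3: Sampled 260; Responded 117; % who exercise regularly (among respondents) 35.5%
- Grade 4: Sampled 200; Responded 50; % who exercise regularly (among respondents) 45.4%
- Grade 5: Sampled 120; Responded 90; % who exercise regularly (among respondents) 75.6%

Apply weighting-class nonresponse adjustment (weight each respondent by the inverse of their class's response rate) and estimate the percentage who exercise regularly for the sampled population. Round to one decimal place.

47.8%

Response rates by class: Grade 2 108/120 = 90%, Grade 3 117/260 = 45%, Grade 4 50/200 = 25%, Grade 5 90/120 = 75%.
Inverse-response-rate weighting restores each class to its sampled count, so class totals weight by n_sampled:
  Grade 2: 120 × 50.6 = 6072
  Grade 3: 260 × 35.5 = 9230
  Grade 4: 200 × 45.4 = 9080
  Grade 5: 120 × 75.6 = 9072
Adjusted estimate = 33,454 / 700 = 47.7914 → 47.8%.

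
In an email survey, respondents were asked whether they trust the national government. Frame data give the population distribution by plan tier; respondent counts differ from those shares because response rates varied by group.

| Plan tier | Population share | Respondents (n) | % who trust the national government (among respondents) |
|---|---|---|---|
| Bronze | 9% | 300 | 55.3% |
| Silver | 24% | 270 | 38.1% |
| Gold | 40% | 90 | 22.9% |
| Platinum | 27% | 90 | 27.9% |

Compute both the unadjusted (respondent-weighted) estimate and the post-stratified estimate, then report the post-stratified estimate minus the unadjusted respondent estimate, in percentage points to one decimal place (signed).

-11.1 percentage points

Naive respondent-only estimate (weights = respondent counts):
  (300/750)×55.3 + (270/750)×38.1 + (90/750)×22.9 + (90/750)×27.9 = 41.932%
Reweighting by population plan tier shares:
  0.09×55.3 + 0.24×38.1 + 0.4×22.9 + 0.27×27.9 = 30.814%
Difference = 30.814 − 41.932 = -11.118 pp.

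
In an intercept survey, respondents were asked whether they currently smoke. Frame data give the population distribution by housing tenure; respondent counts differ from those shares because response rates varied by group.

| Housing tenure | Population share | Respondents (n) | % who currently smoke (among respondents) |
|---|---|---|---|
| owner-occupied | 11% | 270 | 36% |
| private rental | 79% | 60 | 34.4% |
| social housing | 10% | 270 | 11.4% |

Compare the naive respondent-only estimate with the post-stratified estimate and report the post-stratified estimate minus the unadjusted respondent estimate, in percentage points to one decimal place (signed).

+7.5 percentage points

Naive respondent-only estimate (weights = respondent counts):
  (270/600)×36 + (60/600)×34.4 + (270/600)×11.4 = 24.77%
Post-stratifying to population shares instead:
  0.11×36 + 0.79×34.4 + 0.1×11.4 = 32.276%
Difference = 32.276 − 24.77 = 7.506 pp.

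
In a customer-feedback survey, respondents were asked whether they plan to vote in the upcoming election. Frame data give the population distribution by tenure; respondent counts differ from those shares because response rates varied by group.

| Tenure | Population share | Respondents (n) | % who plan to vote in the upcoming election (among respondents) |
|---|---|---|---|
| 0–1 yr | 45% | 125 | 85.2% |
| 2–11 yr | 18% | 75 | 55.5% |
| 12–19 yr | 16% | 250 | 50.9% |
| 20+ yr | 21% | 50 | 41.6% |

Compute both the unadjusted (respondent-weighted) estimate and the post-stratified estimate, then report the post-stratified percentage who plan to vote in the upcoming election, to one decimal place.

Without adjustment, the pooled respondent share is:
  (125/500)×85.2 + (75/500)×55.5 + (250/500)×50.9 + (50/500)×41.6 = 59.235%
Reweighting by population tenure shares:
  0.45×85.2 + 0.18×55.5 + 0.16×50.9 + 0.21×41.6 = 65.21%

65.2%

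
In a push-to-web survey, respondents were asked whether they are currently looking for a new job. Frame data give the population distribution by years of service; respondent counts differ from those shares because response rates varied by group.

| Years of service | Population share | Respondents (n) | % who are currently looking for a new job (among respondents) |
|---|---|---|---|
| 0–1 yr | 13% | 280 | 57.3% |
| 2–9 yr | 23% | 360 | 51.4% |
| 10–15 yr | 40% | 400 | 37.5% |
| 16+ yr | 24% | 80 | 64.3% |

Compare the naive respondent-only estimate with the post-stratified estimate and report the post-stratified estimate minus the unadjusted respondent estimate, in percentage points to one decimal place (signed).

Naive respondent-only estimate (weights = respondent counts):
  (280/1120)×57.3 + (360/1120)×51.4 + (400/1120)×37.5 + (80/1120)×64.3 = 48.8321%
Post-stratifying to population shares instead:
  0.13×57.3 + 0.23×51.4 + 0.4×37.5 + 0.24×64.3 = 49.703%
Difference = 49.703 − 48.8321 = 0.8709 pp.

+0.9 percentage points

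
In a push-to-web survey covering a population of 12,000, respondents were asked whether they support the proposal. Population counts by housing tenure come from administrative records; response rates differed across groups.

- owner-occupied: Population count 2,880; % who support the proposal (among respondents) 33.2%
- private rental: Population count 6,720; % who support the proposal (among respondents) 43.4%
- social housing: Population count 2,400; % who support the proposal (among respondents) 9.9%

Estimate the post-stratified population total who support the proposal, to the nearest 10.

Estimated count per cell = population count × respondent percentage:
  owner-occupied: 2,880 × 33.2% = 956.16
  private rental: 6,720 × 43.4% = 2916.48
  social housing: 2,400 × 9.9% = 237.6
Estimated total = 4110.24 → 4,110.

4,110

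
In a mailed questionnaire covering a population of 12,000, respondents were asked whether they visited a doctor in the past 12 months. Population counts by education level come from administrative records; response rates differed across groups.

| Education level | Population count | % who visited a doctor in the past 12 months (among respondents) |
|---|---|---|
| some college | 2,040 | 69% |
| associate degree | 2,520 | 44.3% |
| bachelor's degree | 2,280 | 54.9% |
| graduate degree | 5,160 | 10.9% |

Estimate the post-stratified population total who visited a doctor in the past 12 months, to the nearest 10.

4,340

Each cell contributes its population count × the respondent rate:
  some college: 2,040 × 69% = 1407.6
  associate degree: 2,520 × 44.3% = 1116.36
  bachelor's degree: 2,280 × 54.9% = 1251.72
  graduate degree: 5,160 × 10.9% = 562.44
Estimated total = 4338.12 → 4,340.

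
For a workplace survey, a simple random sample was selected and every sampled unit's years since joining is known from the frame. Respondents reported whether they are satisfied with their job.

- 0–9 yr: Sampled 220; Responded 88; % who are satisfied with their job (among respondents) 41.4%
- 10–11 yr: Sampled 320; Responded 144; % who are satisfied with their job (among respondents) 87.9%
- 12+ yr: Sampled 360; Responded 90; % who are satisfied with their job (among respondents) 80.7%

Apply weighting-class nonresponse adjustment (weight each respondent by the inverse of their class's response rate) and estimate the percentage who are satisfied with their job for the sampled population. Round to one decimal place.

Response rates by class: 0–9 yr 88/220 = 40%, 10–11 yr 144/320 = 45%, 12+ yr 90/360 = 25%.
Each respondent's weight = sampled/responded in their class; summing within a class gives n_sampled, so:
  0–9 yr: 220 × 41.4 = 9108
  10–11 yr: 320 × 87.9 = 28,128
  12+ yr: 360 × 80.7 = 29,052
Adjusted estimate = 66,288 / 900 = 73.6533 → 73.7%.

73.7%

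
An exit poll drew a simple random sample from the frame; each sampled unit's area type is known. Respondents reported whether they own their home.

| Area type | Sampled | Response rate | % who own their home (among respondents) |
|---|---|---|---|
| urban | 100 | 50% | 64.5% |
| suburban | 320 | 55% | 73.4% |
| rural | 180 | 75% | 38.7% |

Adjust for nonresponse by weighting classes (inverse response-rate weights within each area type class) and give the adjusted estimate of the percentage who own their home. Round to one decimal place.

61.5%

With weight = n_sampled/n_responded per class, the weighted class total is n_sampled:
  urban: 100 × 64.5 = 6450
  suburban: 320 × 73.4 = 23,488
  rural: 180 × 38.7 = 6966
Adjusted estimate = 36,904 / 600 = 61.5067 → 61.5%.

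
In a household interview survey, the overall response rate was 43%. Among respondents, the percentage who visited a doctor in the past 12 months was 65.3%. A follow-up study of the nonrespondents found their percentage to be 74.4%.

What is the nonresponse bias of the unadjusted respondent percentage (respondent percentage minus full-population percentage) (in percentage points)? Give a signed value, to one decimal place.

Nonresponse fraction = 1 − 0.43 = 0.57.
Bias = (nonresponse fraction) × (respondent percentage − nonrespondent percentage)
     = 0.57 × (65.3 − 74.4) = 0.57 × -9.1 = -5.187.

-5.2 percentage points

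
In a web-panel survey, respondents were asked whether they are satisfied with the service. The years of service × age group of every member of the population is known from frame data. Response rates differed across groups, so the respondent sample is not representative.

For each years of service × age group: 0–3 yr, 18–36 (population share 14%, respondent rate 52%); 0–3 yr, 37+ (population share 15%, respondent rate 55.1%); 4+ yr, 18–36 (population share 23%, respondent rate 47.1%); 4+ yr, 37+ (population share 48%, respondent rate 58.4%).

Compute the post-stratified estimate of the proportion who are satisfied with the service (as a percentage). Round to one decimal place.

Weight each group's respondent value by its population share:
  0–3 yr, 18–36: 0.14 × 52 = 7.28
  0–3 yr, 37+: 0.15 × 55.1 = 8.265
  4+ yr, 18–36: 0.23 × 47.1 = 10.833
  4+ yr, 37+: 0.48 × 58.4 = 28.032
Post-stratified estimate = 54.41 → 54.4%.

54.4%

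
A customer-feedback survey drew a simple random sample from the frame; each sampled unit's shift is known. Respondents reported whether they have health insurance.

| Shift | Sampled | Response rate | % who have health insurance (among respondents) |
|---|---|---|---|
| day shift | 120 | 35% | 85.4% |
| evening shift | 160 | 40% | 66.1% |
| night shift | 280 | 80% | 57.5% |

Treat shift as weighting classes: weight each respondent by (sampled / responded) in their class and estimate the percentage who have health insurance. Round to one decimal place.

65.9%

Each respondent's weight = sampled/responded in their class; summing within a class gives n_sampled, so:
  day shift: 120 × 85.4 = 10,248
  evening shift: 160 × 66.1 = 10,576
  night shift: 280 × 57.5 = 16,100
Adjusted estimate = 36,924 / 560 = 65.9357 → 65.9%.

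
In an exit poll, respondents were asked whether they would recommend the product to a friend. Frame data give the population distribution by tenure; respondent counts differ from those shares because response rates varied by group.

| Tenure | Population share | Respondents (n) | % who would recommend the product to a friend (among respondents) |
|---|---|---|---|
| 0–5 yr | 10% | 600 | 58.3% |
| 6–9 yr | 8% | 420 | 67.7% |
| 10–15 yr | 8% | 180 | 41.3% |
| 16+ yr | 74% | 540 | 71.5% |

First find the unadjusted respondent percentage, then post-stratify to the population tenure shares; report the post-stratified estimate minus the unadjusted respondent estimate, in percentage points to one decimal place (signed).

Naive respondent-only estimate (weights = respondent counts):
  (600/1740)×58.3 + (420/1740)×67.7 + (180/1740)×41.3 + (540/1740)×71.5 = 62.9069%
Post-stratifying to population shares instead:
  0.1×58.3 + 0.08×67.7 + 0.08×41.3 + 0.74×71.5 = 67.46%
Difference = 67.46 − 62.9069 = 4.5531 pp.

+4.6 percentage points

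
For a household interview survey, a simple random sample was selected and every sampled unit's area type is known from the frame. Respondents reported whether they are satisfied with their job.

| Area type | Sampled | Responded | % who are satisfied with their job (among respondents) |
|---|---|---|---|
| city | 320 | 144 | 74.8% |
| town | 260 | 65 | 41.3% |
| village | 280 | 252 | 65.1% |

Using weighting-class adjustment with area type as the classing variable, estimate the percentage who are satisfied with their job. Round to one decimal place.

61.5%

Class response rates: city 144/320 = 45%, town 65/260 = 25%, village 252/280 = 90%.
Each respondent's weight = sampled/responded in their class; summing within a class gives n_sampled, so:
  city: 320 × 74.8 = 23,936
  town: 260 × 41.3 = 10,738
  village: 280 × 65.1 = 18,228
Adjusted estimate = 52,902 / 860 = 61.514 → 61.5%.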